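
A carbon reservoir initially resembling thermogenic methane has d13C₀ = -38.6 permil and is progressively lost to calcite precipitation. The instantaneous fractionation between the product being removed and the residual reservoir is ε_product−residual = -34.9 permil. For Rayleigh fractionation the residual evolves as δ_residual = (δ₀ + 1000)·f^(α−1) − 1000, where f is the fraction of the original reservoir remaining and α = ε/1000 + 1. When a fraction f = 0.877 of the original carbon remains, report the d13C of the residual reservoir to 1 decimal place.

-34.2 permil

Rayleigh residual: δ_res = (δ₀ + 1000)·f^(α−1) − 1000
α = ε/1000 + 1 = 0.96510, so α − 1 = -0.03490
f^(α−1) = 0.877^(-0.03490) = 1.004591
δ_res = (-38.6 + 1000) × 1.004591 − 1000 = 965.814 − 1000 = -34.19 permil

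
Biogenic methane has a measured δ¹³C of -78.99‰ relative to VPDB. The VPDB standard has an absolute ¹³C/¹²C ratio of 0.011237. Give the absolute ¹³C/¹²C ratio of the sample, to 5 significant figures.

R_sample = R_standard × (δ¹³C/1000 + 1)
R_sample = 0.011237 × (-78.99/1000 + 1) = 0.011237 × 0.921010
R_sample = 0.0103494

0.010349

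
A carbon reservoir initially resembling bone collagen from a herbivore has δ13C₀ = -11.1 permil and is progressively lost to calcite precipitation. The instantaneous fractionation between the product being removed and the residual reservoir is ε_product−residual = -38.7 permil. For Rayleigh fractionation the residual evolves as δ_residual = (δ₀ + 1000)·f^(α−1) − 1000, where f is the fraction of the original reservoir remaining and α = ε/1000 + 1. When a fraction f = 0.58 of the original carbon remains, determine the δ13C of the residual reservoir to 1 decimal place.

Rayleigh residual: δ_res = (δ₀ + 1000)·f^(α−1) − 1000
α = ε/1000 + 1 = 0.96130, so α − 1 = -0.03870
f^(α−1) = 0.58^(-0.03870) = 1.021305
δ_res = (-11.1 + 1000) × 1.021305 − 1000 = 1009.968 − 1000 = 9.97 permil

10.0 permil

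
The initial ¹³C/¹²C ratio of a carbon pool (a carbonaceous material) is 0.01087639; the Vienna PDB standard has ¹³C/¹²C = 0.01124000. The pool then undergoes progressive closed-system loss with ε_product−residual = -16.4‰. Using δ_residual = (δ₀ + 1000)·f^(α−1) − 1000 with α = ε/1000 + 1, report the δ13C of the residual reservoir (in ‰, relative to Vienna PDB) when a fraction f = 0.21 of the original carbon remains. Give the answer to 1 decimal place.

δ₀ = (0.01087639/0.01124000 − 1)×1000 = (0.967650 − 1)×1000 = -32.350‰
α − 1 = ε/1000 = -0.0164
f^(α−1) = 0.21^(-0.0164) = 1.025925
δ_res = (-32.350 + 1000) × 1.025925 − 1000 = 992.737 − 1000 = -7.26‰

-7.3‰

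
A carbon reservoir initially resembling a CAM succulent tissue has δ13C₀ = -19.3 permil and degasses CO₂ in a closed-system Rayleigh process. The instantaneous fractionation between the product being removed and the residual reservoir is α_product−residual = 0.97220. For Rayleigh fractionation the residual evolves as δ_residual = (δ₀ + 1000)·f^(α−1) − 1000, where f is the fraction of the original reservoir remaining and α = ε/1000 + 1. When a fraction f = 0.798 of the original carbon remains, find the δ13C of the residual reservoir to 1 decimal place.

-13.1 permil

Rayleigh residual: δ_res = (δ₀ + 1000)·f^(α−1) − 1000
α − 1 = -0.02780
f^(α−1) = 0.798^(-0.02780) = 1.006293
δ_res = (-19.3 + 1000) × 1.006293 − 1000 = 986.871 − 1000 = -13.13 permil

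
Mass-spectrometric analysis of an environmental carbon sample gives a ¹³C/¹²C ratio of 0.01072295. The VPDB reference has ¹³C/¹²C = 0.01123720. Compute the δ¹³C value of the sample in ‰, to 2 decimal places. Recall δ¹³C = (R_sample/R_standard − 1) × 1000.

-45.76‰

δ¹³C = (R_sample / R_standard − 1) × 1000
R_sample / R_standard = 0.01072295 / 0.01123720 = 0.954237
δ¹³C = (0.954237 − 1) × 1000 = -45.763‰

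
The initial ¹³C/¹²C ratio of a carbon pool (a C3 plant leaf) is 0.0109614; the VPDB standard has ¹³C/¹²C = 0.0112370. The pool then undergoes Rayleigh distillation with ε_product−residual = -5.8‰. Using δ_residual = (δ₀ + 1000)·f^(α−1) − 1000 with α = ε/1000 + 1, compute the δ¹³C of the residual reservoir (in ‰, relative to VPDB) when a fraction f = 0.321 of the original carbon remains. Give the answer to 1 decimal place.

δ₀ = (0.0109614/0.0112370 − 1)×1000 = (0.975474 − 1)×1000 = -24.526‰
α − 1 = ε/1000 = -0.0058
f^(α−1) = 0.321^(-0.0058) = 1.006612
δ_res = (-24.526 + 1000) × 1.006612 − 1000 = 981.924 − 1000 = -18.08‰

-18.1‰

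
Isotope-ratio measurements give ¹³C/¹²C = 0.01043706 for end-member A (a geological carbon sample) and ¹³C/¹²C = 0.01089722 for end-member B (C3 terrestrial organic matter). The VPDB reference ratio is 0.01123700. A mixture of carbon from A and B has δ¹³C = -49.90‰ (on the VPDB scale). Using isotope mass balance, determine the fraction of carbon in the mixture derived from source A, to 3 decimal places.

0.480

δ_A = (0.01043706/0.01123700 − 1)×1000 = (0.928812 − 1)×1000 = -71.188‰
δ_B = (0.01089722/0.01123700 − 1)×1000 = (0.969762 − 1)×1000 = -30.238‰
f_A = (δ_mix − δ_B)/(δ_A − δ_B) = (-49.90 − (-30.238))/(-71.188 − (-30.238))
f_A = -19.662 / -40.950 = 0.4802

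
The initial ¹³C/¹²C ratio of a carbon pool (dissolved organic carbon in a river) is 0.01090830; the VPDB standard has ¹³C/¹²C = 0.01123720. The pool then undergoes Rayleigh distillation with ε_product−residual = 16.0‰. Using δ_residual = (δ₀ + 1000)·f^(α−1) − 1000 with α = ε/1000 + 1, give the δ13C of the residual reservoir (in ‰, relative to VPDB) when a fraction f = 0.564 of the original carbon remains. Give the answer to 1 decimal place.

δ₀ = (0.01090830/0.01123720 − 1)×1000 = (0.970731 − 1)×1000 = -29.269‰
α − 1 = ε/1000 = 0.0160
f^(α−1) = 0.564^(0.0160) = 0.990879
δ_res = (-29.269 + 1000) × 0.990879 − 1000 = 961.877 − 1000 = -38.12‰

-38.1‰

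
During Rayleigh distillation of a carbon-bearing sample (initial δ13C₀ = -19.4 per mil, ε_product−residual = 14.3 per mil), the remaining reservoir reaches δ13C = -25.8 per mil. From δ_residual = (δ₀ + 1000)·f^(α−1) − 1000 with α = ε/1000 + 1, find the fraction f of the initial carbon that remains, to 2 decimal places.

α − 1 = ε/1000 = 0.0143
(δ_res + 1000)/(δ₀ + 1000) = (-25.8 + 1000)/(-19.4 + 1000) = 974.2/980.6 = 0.993473
f = 0.993473^(1/0.0143) = exp(ln(0.993473)/0.0143) = exp(-0.00655/0.0143)
f = exp(-0.4579) = 0.6326

0.63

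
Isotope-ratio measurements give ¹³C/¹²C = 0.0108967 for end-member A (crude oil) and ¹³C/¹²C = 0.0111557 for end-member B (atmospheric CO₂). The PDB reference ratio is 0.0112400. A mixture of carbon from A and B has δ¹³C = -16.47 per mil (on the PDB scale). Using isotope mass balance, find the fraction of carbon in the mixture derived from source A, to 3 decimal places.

δ_A = (0.0108967/0.0112400 − 1)×1000 = (0.969457 − 1)×1000 = -30.543 per mil
δ_B = (0.0111557/0.0112400 − 1)×1000 = (0.992500 − 1)×1000 = -7.500 per mil
f_A = (δ_mix − δ_B)/(δ_A − δ_B) = (-16.47 − (-7.500))/(-30.543 − (-7.500))
f_A = -8.970 / -23.043 = 0.3893

0.389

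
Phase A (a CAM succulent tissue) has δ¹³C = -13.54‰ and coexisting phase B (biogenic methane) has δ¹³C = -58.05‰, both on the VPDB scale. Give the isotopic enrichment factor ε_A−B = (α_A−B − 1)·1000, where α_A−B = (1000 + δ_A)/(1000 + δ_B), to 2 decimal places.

α_A−B = (1000 + -13.54) / (1000 + -58.05) = 986.46 / 941.95 = 1.047253
ε_A−B = (1.047253 − 1) × 1000 = 47.253‰
(The approximation ε ≈ δ_A − δ_B would give 44.51‰.)

47.25‰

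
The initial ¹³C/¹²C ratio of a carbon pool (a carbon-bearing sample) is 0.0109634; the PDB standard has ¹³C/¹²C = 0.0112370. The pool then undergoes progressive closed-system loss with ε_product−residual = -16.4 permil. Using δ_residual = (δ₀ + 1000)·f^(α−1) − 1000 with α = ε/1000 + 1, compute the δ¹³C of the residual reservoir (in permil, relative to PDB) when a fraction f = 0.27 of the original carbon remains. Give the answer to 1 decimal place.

δ₀ = (0.0109634/0.0112370 − 1)×1000 = (0.975652 − 1)×1000 = -24.348 permil
α − 1 = ε/1000 = -0.0164
f^(α−1) = 0.27^(-0.0164) = 1.021705
δ_res = (-24.348 + 1000) × 1.021705 − 1000 = 996.829 − 1000 = -3.17 permil

-3.2 permil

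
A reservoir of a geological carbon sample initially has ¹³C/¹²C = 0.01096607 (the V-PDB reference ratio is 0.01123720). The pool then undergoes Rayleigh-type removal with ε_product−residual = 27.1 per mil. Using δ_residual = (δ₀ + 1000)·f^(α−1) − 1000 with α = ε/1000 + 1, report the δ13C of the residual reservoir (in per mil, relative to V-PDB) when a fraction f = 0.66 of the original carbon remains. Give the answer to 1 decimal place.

δ₀ = (0.01096607/0.01123720 − 1)×1000 = (0.975872 − 1)×1000 = -24.128 per mil
α − 1 = ε/1000 = 0.0271
f^(α−1) = 0.66^(0.0271) = 0.988803
δ_res = (-24.128 + 1000) × 0.988803 − 1000 = 964.945 − 1000 = -35.06 per mil

-35.1 per mil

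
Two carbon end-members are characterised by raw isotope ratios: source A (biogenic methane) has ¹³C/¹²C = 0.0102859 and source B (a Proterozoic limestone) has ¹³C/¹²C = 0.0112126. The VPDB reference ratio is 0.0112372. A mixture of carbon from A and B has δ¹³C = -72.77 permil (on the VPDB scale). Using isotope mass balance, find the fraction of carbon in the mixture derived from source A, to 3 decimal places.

0.856

δ_A = (0.0102859/0.0112372 − 1)×1000 = (0.915344 − 1)×1000 = -84.656 permil
δ_B = (0.0112126/0.0112372 − 1)×1000 = (0.997811 − 1)×1000 = -2.189 permil
f_A = (δ_mix − δ_B)/(δ_A − δ_B) = (-72.77 − (-2.189))/(-84.656 − (-2.189))
f_A = -70.581 / -82.467 = 0.8559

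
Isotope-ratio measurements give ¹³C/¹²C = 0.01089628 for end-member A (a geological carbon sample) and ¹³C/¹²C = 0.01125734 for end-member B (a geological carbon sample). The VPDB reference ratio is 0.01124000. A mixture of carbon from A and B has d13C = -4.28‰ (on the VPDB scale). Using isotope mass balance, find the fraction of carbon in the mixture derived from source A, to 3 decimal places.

δ_A = (0.01089628/0.01124000 − 1)×1000 = (0.969420 − 1)×1000 = -30.580‰
δ_B = (0.01125734/0.01124000 − 1)×1000 = (1.001543 − 1)×1000 = 1.543‰
f_A = (δ_mix − δ_B)/(δ_A − δ_B) = (-4.28 − (1.543))/(-30.580 − (1.543))
f_A = -5.823 / -32.123 = 0.1813

0.181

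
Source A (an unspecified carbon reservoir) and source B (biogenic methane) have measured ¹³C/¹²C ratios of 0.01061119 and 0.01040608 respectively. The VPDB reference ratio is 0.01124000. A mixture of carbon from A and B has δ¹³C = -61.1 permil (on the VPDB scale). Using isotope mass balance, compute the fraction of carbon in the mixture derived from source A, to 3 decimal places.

0.717

δ_A = (0.01061119/0.01124000 − 1)×1000 = (0.944056 − 1)×1000 = -55.944 permil
δ_B = (0.01040608/0.01124000 − 1)×1000 = (0.925808 − 1)×1000 = -74.192 permil
f_A = (δ_mix − δ_B)/(δ_A − δ_B) = (-61.1 − (-74.192))/(-55.944 − (-74.192))
f_A = 13.092 / 18.248 = 0.7174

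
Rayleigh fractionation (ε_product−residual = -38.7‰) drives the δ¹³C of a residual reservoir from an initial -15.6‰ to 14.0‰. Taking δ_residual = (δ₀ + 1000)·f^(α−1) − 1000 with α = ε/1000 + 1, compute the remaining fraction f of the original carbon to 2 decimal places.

α − 1 = ε/1000 = -0.0387
(δ_res + 1000)/(δ₀ + 1000) = (14.0 + 1000)/(-15.6 + 1000) = 1014.0/984.4 = 1.030069
f = 1.030069^(1/-0.0387) = exp(ln(1.030069)/-0.0387) = exp(0.02963/-0.0387)
f = exp(-0.7655) = 0.4651

0.47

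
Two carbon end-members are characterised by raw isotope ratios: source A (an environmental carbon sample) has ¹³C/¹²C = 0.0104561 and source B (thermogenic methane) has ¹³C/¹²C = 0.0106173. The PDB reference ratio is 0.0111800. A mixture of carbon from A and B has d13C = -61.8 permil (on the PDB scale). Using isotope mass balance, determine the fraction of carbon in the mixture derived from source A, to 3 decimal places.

0.795

δ_A = (0.0104561/0.0111800 − 1)×1000 = (0.935250 − 1)×1000 = -64.750 permil
δ_B = (0.0106173/0.0111800 − 1)×1000 = (0.949669 − 1)×1000 = -50.331 permil
f_A = (δ_mix − δ_B)/(δ_A − δ_B) = (-61.8 − (-50.331))/(-64.750 − (-50.331))
f_A = -11.469 / -14.419 = 0.7954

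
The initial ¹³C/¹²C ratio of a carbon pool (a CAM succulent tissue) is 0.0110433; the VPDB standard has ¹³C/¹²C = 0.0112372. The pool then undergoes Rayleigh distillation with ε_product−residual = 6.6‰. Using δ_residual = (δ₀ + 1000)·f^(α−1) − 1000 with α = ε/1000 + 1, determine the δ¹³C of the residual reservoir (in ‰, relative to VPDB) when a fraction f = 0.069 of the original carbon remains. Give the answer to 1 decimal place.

δ₀ = (0.0110433/0.0112372 − 1)×1000 = (0.982745 − 1)×1000 = -17.255‰
α − 1 = ε/1000 = 0.0066
f^(α−1) = 0.069^(0.0066) = 0.982509
δ_res = (-17.255 + 1000) × 0.982509 − 1000 = 965.555 − 1000 = -34.44‰

-34.4‰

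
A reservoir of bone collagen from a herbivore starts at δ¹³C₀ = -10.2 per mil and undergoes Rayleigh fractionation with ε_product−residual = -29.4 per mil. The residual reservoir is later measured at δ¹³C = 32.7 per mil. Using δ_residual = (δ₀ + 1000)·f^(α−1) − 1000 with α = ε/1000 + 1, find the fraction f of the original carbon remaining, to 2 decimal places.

α − 1 = ε/1000 = -0.0294
(δ_res + 1000)/(δ₀ + 1000) = (32.7 + 1000)/(-10.2 + 1000) = 1032.7/989.8 = 1.043342
f = 1.043342^(1/-0.0294) = exp(ln(1.043342)/-0.0294) = exp(0.04243/-0.0294)
f = exp(-1.4432) = 0.2362

0.24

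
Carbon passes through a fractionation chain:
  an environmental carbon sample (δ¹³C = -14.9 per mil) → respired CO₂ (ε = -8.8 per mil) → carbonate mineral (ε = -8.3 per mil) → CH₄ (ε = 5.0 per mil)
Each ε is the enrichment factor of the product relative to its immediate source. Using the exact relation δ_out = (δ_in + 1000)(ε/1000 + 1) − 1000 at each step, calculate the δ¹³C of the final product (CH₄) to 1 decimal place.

-26.8 per mil

step 1: δ = (-14.90 + 1000)·(-8.8/1000 + 1) − 1000 = -23.57 per mil
step 2: δ = (-23.57 + 1000)·(-8.3/1000 + 1) − 1000 = -31.67 per mil
step 3: δ = (-31.67 + 1000)·(5.0/1000 + 1) − 1000 = -26.83 per mil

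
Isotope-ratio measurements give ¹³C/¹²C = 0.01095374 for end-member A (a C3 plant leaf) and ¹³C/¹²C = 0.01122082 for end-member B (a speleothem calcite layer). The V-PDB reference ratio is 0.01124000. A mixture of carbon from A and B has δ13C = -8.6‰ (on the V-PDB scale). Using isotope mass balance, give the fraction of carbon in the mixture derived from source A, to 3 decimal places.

δ_A = (0.01095374/0.01124000 − 1)×1000 = (0.974532 − 1)×1000 = -25.468‰
δ_B = (0.01122082/0.01124000 − 1)×1000 = (0.998294 − 1)×1000 = -1.706‰
f_A = (δ_mix − δ_B)/(δ_A − δ_B) = (-8.6 − (-1.706))/(-25.468 − (-1.706))
f_A = -6.894 / -23.762 = 0.2901

0.290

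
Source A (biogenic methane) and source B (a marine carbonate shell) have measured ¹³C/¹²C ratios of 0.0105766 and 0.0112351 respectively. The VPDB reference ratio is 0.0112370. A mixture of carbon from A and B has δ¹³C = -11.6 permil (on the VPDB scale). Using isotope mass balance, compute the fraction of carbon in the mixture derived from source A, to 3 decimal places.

δ_A = (0.0105766/0.0112370 − 1)×1000 = (0.941230 − 1)×1000 = -58.770 permil
δ_B = (0.0112351/0.0112370 − 1)×1000 = (0.999831 − 1)×1000 = -0.169 permil
f_A = (δ_mix − δ_B)/(δ_A − δ_B) = (-11.6 − (-0.169))/(-58.770 − (-0.169))
f_A = -11.431 / -58.601 = 0.1951

0.195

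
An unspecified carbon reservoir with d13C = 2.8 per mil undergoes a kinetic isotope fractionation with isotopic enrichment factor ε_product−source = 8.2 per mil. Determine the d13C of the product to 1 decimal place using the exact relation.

11.0 per mil

Exactly, δ_product = (δ_source + 1000)·(ε/1000 + 1) − 1000.
δ_product = (2.8 + 1000) × (8.2/1000 + 1) − 1000
δ_product = 11.02 per mil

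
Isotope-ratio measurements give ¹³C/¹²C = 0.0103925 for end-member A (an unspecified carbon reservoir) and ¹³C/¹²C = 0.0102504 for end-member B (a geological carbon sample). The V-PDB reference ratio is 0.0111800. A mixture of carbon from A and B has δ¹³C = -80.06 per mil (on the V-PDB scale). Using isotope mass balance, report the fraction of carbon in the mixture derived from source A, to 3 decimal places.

δ_A = (0.0103925/0.0111800 − 1)×1000 = (0.929562 − 1)×1000 = -70.438 per mil
δ_B = (0.0102504/0.0111800 − 1)×1000 = (0.916852 − 1)×1000 = -83.148 per mil
f_A = (δ_mix − δ_B)/(δ_A − δ_B) = (-80.06 − (-83.148))/(-70.438 − (-83.148))
f_A = 3.088 / 12.710 = 0.2430

0.243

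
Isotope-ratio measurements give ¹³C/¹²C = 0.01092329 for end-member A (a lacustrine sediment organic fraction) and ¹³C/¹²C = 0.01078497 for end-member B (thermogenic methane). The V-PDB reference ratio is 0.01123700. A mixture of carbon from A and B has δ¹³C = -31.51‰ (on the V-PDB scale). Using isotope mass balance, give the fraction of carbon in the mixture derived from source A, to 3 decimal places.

δ_A = (0.01092329/0.01123700 − 1)×1000 = (0.972082 − 1)×1000 = -27.918‰
δ_B = (0.01078497/0.01123700 − 1)×1000 = (0.959773 − 1)×1000 = -40.227‰
f_A = (δ_mix − δ_B)/(δ_A − δ_B) = (-31.51 − (-40.227))/(-27.918 − (-40.227))
f_A = 8.717 / 12.309 = 0.7082

0.708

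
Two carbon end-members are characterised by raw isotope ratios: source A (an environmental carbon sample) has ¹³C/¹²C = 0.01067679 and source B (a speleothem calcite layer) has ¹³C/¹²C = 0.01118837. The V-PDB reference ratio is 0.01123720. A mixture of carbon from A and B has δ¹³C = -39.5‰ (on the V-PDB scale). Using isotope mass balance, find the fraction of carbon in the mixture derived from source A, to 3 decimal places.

δ_A = (0.01067679/0.01123720 − 1)×1000 = (0.950129 − 1)×1000 = -49.871‰
δ_B = (0.01118837/0.01123720 − 1)×1000 = (0.995655 − 1)×1000 = -4.345‰
f_A = (δ_mix − δ_B)/(δ_A − δ_B) = (-39.5 − (-4.345))/(-49.871 − (-4.345))
f_A = -35.155 / -45.526 = 0.7722

0.772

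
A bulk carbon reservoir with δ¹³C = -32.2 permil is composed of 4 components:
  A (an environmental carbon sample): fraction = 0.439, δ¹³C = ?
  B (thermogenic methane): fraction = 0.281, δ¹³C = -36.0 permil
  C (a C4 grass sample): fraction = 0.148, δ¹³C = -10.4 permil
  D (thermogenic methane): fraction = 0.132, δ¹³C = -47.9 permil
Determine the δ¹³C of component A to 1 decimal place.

Isotope mass balance: δ_bulk = Σ fᵢ·δᵢ.
-32.2 = 0.439×δ_A + 0.281×(-36.0) + 0.148×(-10.4) + 0.132×(-47.9)
0.439·δ_A = -32.2 − (-17.978) = -14.222
δ_A = -14.222 / 0.439 = -32.40 permil

-32.4 permil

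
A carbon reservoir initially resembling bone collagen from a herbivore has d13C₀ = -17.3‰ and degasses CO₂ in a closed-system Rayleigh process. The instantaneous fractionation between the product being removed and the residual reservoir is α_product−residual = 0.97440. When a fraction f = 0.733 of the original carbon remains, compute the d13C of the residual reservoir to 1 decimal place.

-9.5‰

Rayleigh residual: δ_res = (δ₀ + 1000)·f^(α−1) − 1000
α − 1 = -0.02560
f^(α−1) = 0.733^(-0.02560) = 1.007983
δ_res = (-17.3 + 1000) × 1.007983 − 1000 = 990.545 − 1000 = -9.45‰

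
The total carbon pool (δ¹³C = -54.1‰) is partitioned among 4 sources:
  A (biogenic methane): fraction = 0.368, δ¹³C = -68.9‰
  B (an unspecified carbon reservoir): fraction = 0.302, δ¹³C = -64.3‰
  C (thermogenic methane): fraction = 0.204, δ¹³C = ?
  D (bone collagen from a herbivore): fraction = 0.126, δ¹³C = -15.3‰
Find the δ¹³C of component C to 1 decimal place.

Isotope mass balance: δ_bulk = Σ fᵢ·δᵢ.
-54.1 = 0.368×(-68.9) + 0.302×(-64.3) + 0.204×δ_C + 0.126×(-15.3)
0.204·δ_C = -54.1 − (-46.702) = -7.398
δ_C = -7.398 / 0.204 = -36.27‰

-36.3‰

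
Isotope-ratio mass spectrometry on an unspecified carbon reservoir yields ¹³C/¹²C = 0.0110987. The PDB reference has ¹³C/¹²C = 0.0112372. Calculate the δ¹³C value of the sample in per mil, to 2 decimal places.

δ¹³C = (R_sample / R_standard − 1) × 1000
R_sample / R_standard = 0.0110987 / 0.0112372 = 0.987675
δ¹³C = (0.987675 − 1) × 1000 = -12.325 per mil

-12.33 per mil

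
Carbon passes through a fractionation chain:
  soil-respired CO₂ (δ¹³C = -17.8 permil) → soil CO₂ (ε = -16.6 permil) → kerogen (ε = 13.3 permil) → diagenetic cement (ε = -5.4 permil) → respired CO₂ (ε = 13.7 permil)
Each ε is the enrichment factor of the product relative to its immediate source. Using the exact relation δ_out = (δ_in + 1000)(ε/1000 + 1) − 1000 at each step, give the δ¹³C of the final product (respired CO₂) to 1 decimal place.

step 1: δ = (-17.80 + 1000)·(-16.6/1000 + 1) − 1000 = -34.10 permil
step 2: δ = (-34.10 + 1000)·(13.3/1000 + 1) − 1000 = -21.26 permil
step 3: δ = (-21.26 + 1000)·(-5.4/1000 + 1) − 1000 = -26.54 permil
step 4: δ = (-26.54 + 1000)·(13.7/1000 + 1) − 1000 = -13.21 permil

-13.2 permil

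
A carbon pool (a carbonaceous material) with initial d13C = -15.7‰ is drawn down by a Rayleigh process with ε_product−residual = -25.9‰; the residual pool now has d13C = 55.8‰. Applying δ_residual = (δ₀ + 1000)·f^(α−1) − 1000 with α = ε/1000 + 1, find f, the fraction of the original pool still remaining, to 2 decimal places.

0.07

α − 1 = ε/1000 = -0.0259
(δ_res + 1000)/(δ₀ + 1000) = (55.8 + 1000)/(-15.7 + 1000) = 1055.8/984.3 = 1.072640
f = 1.072640^(1/-0.0259) = exp(ln(1.072640)/-0.0259) = exp(0.07012/-0.0259)
f = exp(-2.7075) = 0.0667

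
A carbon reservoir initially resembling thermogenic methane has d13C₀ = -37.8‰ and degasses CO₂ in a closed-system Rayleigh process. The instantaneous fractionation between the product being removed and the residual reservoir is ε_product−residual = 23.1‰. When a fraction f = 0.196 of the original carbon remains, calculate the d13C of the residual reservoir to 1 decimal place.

-73.3‰

Rayleigh residual: δ_res = (δ₀ + 1000)·f^(α−1) − 1000
α = ε/1000 + 1 = 1.02310, so α − 1 = 0.02310
f^(α−1) = 0.196^(0.02310) = 0.963055
δ_res = (-37.8 + 1000) × 0.963055 − 1000 = 926.652 − 1000 = -73.35‰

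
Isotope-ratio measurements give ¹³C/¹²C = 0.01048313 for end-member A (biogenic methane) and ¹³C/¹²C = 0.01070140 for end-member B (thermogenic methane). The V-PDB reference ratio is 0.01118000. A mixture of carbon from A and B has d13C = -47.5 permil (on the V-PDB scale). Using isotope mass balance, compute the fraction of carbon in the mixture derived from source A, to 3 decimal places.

0.240

δ_A = (0.01048313/0.01118000 − 1)×1000 = (0.937668 − 1)×1000 = -62.332 permil
δ_B = (0.01070140/0.01118000 − 1)×1000 = (0.957191 − 1)×1000 = -42.809 permil
f_A = (δ_mix − δ_B)/(δ_A − δ_B) = (-47.5 − (-42.809))/(-62.332 − (-42.809))
f_A = -4.691 / -19.523 = 0.2403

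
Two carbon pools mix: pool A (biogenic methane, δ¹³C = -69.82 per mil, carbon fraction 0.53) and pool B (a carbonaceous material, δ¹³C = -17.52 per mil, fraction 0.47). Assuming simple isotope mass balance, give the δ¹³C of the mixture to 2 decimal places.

-45.24 per mil

δ_mix = f_A·δ_A + f_B·δ_B
δ_mix = 0.53 × (-69.82) + 0.47 × (-17.52)
δ_mix = -37.005 + -8.234 = -45.239 per mil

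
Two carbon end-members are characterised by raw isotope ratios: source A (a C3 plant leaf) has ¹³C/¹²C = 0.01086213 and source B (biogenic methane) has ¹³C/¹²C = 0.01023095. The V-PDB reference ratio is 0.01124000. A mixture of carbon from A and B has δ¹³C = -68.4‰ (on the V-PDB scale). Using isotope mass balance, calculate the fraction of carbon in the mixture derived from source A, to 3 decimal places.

0.381

δ_A = (0.01086213/0.01124000 − 1)×1000 = (0.966382 − 1)×1000 = -33.618‰
δ_B = (0.01023095/0.01124000 − 1)×1000 = (0.910227 − 1)×1000 = -89.773‰
f_A = (δ_mix − δ_B)/(δ_A − δ_B) = (-68.4 − (-89.773))/(-33.618 − (-89.773))
f_A = 21.373 / 56.155 = 0.3806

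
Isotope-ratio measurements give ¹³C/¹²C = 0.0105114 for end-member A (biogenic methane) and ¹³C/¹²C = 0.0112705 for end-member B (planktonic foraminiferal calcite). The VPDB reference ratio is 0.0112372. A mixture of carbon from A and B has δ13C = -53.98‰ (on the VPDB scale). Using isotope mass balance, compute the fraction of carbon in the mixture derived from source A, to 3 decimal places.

0.843

δ_A = (0.0105114/0.0112372 − 1)×1000 = (0.935411 − 1)×1000 = -64.589‰
δ_B = (0.0112705/0.0112372 − 1)×1000 = (1.002963 − 1)×1000 = 2.963‰
f_A = (δ_mix − δ_B)/(δ_A − δ_B) = (-53.98 − (2.963))/(-64.589 − (2.963))
f_A = -56.943 / -67.552 = 0.8430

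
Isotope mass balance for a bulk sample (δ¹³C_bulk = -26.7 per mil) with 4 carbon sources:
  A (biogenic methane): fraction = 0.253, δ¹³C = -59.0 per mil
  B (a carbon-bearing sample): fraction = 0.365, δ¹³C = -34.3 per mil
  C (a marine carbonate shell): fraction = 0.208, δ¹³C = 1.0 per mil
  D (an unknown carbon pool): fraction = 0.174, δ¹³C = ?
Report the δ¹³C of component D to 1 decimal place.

3.1 per mil

Isotope mass balance: δ_bulk = Σ fᵢ·δᵢ.
-26.7 = 0.253×(-59.0) + 0.365×(-34.3) + 0.208×(1.0) + 0.174×δ_D
0.174·δ_D = -26.7 − (-27.238) = 0.538
δ_D = 0.538 / 0.174 = 3.09 per mil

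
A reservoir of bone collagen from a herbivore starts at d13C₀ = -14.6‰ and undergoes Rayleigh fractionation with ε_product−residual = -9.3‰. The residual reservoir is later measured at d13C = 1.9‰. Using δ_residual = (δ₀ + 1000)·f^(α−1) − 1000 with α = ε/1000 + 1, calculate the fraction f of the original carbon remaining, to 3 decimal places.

0.168

α − 1 = ε/1000 = -0.0093
(δ_res + 1000)/(δ₀ + 1000) = (1.9 + 1000)/(-14.6 + 1000) = 1001.9/985.4 = 1.016744
f = 1.016744^(1/-0.0093) = exp(ln(1.016744)/-0.0093) = exp(0.01661/-0.0093)
f = exp(-1.7856) = 0.1677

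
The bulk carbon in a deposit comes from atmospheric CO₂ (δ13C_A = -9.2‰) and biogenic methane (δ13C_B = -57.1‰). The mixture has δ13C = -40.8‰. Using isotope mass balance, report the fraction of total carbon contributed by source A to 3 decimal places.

0.340

δ_mix = f_A·δ_A + (1 − f_A)·δ_B  ⇒  f_A = (δ_mix − δ_B)/(δ_A − δ_B)
f_A = (-40.8 − (-57.1)) / (-9.2 − (-57.1))
f_A = 16.3 / 47.9 = 0.3403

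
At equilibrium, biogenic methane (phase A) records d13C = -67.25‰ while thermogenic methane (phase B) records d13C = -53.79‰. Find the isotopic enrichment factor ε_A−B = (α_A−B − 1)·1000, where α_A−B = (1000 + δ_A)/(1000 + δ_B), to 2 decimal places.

α_A−B = (1000 + -67.25) / (1000 + -53.79) = 932.75 / 946.21 = 0.985775
ε_A−B = (0.985775 − 1) × 1000 = -14.225‰
(The approximation ε ≈ δ_A − δ_B would give -13.46‰.)

-14.23‰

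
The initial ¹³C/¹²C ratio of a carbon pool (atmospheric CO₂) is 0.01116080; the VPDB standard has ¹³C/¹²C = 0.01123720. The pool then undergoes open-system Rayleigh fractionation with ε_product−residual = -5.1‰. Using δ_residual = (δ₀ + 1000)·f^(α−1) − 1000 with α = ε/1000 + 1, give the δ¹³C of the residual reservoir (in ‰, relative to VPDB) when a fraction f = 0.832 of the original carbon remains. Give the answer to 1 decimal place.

δ₀ = (0.01116080/0.01123720 − 1)×1000 = (0.993201 − 1)×1000 = -6.799‰
α − 1 = ε/1000 = -0.0051
f^(α−1) = 0.832^(-0.0051) = 1.000938
δ_res = (-6.799 + 1000) × 1.000938 − 1000 = 994.133 − 1000 = -5.87‰

-5.9‰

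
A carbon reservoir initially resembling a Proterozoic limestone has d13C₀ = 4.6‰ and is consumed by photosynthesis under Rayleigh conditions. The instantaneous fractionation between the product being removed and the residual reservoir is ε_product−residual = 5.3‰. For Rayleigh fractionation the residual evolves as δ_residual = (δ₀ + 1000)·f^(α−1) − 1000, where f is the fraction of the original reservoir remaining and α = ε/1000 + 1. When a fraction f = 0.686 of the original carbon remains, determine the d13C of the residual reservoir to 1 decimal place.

2.6‰

Rayleigh residual: δ_res = (δ₀ + 1000)·f^(α−1) − 1000
α = ε/1000 + 1 = 1.00530, so α − 1 = 0.00530
f^(α−1) = 0.686^(0.00530) = 0.998005
δ_res = (4.6 + 1000) × 0.998005 − 1000 = 1002.595 − 1000 = 2.60‰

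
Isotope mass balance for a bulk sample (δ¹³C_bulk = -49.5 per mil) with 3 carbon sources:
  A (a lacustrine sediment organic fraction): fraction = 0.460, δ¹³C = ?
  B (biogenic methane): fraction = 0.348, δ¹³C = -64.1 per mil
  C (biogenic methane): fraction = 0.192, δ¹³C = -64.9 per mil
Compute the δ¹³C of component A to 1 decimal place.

-32.0 per mil

Isotope mass balance: δ_bulk = Σ fᵢ·δᵢ.
-49.5 = 0.460×δ_A + 0.348×(-64.1) + 0.192×(-64.9)
0.460·δ_A = -49.5 − (-34.768) = -14.732
δ_A = -14.732 / 0.460 = -32.03 per mil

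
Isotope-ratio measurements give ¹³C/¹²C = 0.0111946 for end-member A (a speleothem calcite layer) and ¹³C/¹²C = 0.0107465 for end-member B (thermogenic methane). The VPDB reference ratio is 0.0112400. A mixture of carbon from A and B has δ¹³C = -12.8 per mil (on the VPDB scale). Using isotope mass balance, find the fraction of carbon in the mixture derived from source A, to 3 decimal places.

δ_A = (0.0111946/0.0112400 − 1)×1000 = (0.995961 − 1)×1000 = -4.039 per mil
δ_B = (0.0107465/0.0112400 − 1)×1000 = (0.956094 − 1)×1000 = -43.906 per mil
f_A = (δ_mix − δ_B)/(δ_A − δ_B) = (-12.8 − (-43.906))/(-4.039 − (-43.906))
f_A = 31.106 / 39.867 = 0.7802

0.780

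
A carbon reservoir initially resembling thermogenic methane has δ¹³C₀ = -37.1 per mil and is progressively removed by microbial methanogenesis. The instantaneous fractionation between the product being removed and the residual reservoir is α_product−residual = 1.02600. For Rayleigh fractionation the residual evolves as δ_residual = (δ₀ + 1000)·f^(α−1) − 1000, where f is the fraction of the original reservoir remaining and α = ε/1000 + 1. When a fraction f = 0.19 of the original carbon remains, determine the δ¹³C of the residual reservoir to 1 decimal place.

-77.8 per mil

Rayleigh residual: δ_res = (δ₀ + 1000)·f^(α−1) − 1000
α − 1 = 0.02600
f^(α−1) = 0.19^(0.02600) = 0.957740
δ_res = (-37.1 + 1000) × 0.957740 − 1000 = 922.208 − 1000 = -77.79 per mil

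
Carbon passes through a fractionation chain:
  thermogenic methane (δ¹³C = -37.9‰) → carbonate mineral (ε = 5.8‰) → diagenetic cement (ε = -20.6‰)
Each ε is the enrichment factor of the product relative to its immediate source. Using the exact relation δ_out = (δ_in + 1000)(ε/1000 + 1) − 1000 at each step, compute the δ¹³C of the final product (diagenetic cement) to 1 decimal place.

step 1: δ = (-37.90 + 1000)·(5.8/1000 + 1) − 1000 = -32.32‰
step 2: δ = (-32.32 + 1000)·(-20.6/1000 + 1) − 1000 = -52.25‰

-52.3‰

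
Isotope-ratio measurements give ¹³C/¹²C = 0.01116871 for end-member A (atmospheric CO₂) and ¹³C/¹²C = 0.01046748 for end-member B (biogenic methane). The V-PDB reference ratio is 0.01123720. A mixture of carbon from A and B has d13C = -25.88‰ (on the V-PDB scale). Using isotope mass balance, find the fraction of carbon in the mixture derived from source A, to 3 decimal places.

0.683

δ_A = (0.01116871/0.01123720 − 1)×1000 = (0.993905 − 1)×1000 = -6.095‰
δ_B = (0.01046748/0.01123720 − 1)×1000 = (0.931503 − 1)×1000 = -68.497‰
f_A = (δ_mix − δ_B)/(δ_A − δ_B) = (-25.88 − (-68.497))/(-6.095 − (-68.497))
f_A = 42.617 / 62.403 = 0.6829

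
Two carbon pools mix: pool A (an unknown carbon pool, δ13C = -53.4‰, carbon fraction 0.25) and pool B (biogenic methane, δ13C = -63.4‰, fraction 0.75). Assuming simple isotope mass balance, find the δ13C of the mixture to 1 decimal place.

δ_mix = f_A·δ_A + f_B·δ_B
δ_mix = 0.25 × (-53.4) + 0.75 × (-63.4)
δ_mix = -13.35 + -47.55 = -60.90‰

-60.9‰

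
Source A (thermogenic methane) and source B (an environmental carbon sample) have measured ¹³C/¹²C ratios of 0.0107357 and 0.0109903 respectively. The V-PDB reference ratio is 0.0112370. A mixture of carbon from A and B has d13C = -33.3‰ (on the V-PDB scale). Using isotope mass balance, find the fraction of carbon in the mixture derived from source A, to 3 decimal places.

0.501

δ_A = (0.0107357/0.0112370 − 1)×1000 = (0.955388 − 1)×1000 = -44.612‰
δ_B = (0.0109903/0.0112370 − 1)×1000 = (0.978046 − 1)×1000 = -21.954‰
f_A = (δ_mix − δ_B)/(δ_A − δ_B) = (-33.3 − (-21.954))/(-44.612 − (-21.954))
f_A = -11.346 / -22.657 = 0.5008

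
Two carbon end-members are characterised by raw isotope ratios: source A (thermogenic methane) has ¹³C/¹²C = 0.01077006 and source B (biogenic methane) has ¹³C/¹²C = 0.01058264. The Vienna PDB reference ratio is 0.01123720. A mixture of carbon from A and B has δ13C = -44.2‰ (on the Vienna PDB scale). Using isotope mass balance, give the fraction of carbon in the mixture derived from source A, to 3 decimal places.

δ_A = (0.01077006/0.01123720 − 1)×1000 = (0.958429 − 1)×1000 = -41.571‰
δ_B = (0.01058264/0.01123720 − 1)×1000 = (0.941751 − 1)×1000 = -58.249‰
f_A = (δ_mix − δ_B)/(δ_A − δ_B) = (-44.2 − (-58.249))/(-41.571 − (-58.249))
f_A = 14.049 / 16.679 = 0.8424

0.842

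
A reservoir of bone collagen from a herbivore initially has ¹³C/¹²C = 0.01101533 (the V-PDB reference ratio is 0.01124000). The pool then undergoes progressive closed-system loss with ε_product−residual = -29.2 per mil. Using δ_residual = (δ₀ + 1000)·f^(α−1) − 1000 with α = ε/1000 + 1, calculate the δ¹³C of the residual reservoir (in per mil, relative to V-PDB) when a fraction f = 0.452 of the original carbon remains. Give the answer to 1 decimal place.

δ₀ = (0.01101533/0.01124000 − 1)×1000 = (0.980012 − 1)×1000 = -19.988 per mil
α − 1 = ε/1000 = -0.0292
f^(α−1) = 0.452^(-0.0292) = 1.023458
δ_res = (-19.988 + 1000) × 1.023458 − 1000 = 1003.001 − 1000 = 3.00 per mil

3.0 per mil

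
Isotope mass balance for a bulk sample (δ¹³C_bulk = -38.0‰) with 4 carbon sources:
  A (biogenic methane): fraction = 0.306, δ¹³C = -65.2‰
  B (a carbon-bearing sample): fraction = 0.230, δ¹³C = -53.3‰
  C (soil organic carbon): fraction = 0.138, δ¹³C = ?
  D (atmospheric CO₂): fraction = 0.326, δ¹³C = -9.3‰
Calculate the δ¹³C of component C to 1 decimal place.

-20.0‰

Isotope mass balance: δ_bulk = Σ fᵢ·δᵢ.
-38.0 = 0.306×(-65.2) + 0.230×(-53.3) + 0.138×δ_C + 0.326×(-9.3)
0.138·δ_C = -38.0 − (-35.242) = -2.758
δ_C = -2.758 / 0.138 = -19.99‰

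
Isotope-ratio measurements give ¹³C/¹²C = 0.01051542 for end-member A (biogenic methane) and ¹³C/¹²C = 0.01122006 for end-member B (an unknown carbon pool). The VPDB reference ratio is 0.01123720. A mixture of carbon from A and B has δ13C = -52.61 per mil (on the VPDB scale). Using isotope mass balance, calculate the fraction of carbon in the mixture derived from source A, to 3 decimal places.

δ_A = (0.01051542/0.01123720 − 1)×1000 = (0.935769 − 1)×1000 = -64.231 per mil
δ_B = (0.01122006/0.01123720 − 1)×1000 = (0.998475 − 1)×1000 = -1.525 per mil
f_A = (δ_mix − δ_B)/(δ_A − δ_B) = (-52.61 − (-1.525))/(-64.231 − (-1.525))
f_A = -51.085 / -62.706 = 0.8147

0.815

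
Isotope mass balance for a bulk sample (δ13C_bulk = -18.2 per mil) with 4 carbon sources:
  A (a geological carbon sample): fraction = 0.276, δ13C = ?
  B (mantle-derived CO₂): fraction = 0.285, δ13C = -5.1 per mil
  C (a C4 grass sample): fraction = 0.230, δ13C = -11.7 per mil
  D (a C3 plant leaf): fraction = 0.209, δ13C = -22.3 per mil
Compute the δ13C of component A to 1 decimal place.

-34.0 per mil

Isotope mass balance: δ_bulk = Σ fᵢ·δᵢ.
-18.2 = 0.276×δ_A + 0.285×(-5.1) + 0.230×(-11.7) + 0.209×(-22.3)
0.276·δ_A = -18.2 − (-8.805) = -9.395
δ_A = -9.395 / 0.276 = -34.04 per mil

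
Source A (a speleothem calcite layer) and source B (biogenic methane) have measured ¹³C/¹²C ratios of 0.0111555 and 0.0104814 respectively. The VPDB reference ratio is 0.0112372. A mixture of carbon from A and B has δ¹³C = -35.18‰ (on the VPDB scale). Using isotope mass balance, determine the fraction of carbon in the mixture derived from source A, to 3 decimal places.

δ_A = (0.0111555/0.0112372 − 1)×1000 = (0.992730 − 1)×1000 = -7.270‰
δ_B = (0.0104814/0.0112372 − 1)×1000 = (0.932741 − 1)×1000 = -67.259‰
f_A = (δ_mix − δ_B)/(δ_A − δ_B) = (-35.18 − (-67.259))/(-7.270 − (-67.259))
f_A = 32.079 / 59.988 = 0.5348

0.535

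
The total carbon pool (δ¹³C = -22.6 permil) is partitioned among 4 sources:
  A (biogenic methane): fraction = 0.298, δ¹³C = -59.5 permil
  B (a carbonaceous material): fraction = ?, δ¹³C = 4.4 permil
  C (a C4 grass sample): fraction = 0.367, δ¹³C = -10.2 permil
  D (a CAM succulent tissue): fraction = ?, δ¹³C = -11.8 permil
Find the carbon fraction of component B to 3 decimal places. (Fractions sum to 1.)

0.175

Let f_B and f_D be the unknown fractions; fractions sum to 1 so f_B + f_D = 0.335.
Mass balance: Σ fᵢ·δᵢ = δ_bulk ⇒ f_B·(4.4) + f_D·(-11.8) = -22.6 − (-21.474) = -1.126
Substitute f_D = 0.335 − f_B:
f_B·(4.4 − -11.8) = -1.126 − 0.335×(-11.8) = 2.827
f_B = 2.827 / 16.2 = 0.1745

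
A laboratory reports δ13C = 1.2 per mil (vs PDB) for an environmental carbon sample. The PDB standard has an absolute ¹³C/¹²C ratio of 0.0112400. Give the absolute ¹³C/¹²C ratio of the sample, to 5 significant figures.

0.011253

R_sample = R_standard × (δ13C/1000 + 1)
R_sample = 0.0112400 × (1.2/1000 + 1) = 0.0112400 × 1.001200
R_sample = 0.0112535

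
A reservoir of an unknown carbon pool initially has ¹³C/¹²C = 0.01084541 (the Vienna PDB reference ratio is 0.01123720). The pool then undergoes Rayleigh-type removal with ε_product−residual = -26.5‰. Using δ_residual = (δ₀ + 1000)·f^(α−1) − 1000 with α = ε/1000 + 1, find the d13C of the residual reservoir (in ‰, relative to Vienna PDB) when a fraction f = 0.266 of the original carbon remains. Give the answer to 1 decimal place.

δ₀ = (0.01084541/0.01123720 − 1)×1000 = (0.965135 − 1)×1000 = -34.865‰
α − 1 = ε/1000 = -0.0265
f^(α−1) = 0.266^(-0.0265) = 1.035716
δ_res = (-34.865 + 1000) × 1.035716 − 1000 = 999.605 − 1000 = -0.39‰

-0.4‰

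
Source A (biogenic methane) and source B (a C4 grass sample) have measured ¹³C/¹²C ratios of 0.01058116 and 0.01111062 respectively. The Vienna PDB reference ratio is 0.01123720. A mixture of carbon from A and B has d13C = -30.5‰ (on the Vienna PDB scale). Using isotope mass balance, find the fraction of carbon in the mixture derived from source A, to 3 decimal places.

0.408

δ_A = (0.01058116/0.01123720 − 1)×1000 = (0.941619 − 1)×1000 = -58.381‰
δ_B = (0.01111062/0.01123720 − 1)×1000 = (0.988736 − 1)×1000 = -11.264‰
f_A = (δ_mix − δ_B)/(δ_A − δ_B) = (-30.5 − (-11.264))/(-58.381 − (-11.264))
f_A = -19.236 / -47.117 = 0.4083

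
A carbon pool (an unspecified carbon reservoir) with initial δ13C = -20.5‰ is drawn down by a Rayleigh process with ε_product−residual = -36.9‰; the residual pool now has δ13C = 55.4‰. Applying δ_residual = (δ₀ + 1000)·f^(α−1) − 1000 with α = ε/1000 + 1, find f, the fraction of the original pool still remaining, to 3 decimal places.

α − 1 = ε/1000 = -0.0369
(δ_res + 1000)/(δ₀ + 1000) = (55.4 + 1000)/(-20.5 + 1000) = 1055.4/979.5 = 1.077489
f = 1.077489^(1/-0.0369) = exp(ln(1.077489)/-0.0369) = exp(0.07463/-0.0369)
f = exp(-2.0226) = 0.1323

0.132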